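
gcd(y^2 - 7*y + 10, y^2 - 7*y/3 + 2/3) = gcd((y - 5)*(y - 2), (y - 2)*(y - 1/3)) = y - 2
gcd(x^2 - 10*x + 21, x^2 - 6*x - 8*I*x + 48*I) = 1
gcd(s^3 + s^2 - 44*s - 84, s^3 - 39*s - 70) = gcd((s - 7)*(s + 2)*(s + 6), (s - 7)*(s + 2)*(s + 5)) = s^2 - 5*s - 14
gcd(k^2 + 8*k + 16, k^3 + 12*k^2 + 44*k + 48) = k + 4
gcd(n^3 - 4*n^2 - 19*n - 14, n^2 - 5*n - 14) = n^2 - 5*n - 14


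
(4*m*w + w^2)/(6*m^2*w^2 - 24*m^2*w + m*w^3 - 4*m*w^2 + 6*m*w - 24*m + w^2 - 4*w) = w*(4*m + w)/(6*m^2*w^2 - 24*m^2*w + m*w^3 - 4*m*w^2 + 6*m*w - 24*m + w^2 - 4*w)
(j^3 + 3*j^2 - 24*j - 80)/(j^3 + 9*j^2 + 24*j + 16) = (j - 5)/(j + 1)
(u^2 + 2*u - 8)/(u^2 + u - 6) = (u + 4)/(u + 3)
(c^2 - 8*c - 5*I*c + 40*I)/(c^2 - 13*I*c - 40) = (c - 8)/(c - 8*I)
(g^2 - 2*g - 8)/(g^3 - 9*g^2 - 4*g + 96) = (g + 2)/(g^2 - 5*g - 24)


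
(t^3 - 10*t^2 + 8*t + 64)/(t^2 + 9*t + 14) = (t^2 - 12*t + 32)/(t + 7)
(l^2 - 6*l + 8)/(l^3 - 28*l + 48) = 1/(l + 6)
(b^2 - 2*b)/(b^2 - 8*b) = (b - 2)/(b - 8)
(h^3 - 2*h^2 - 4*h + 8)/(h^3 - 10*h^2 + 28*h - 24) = (h + 2)/(h - 6)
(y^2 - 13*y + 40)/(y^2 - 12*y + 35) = (y - 8)/(y - 7)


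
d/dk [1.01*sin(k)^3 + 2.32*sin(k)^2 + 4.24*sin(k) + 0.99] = (3.03*sin(k)^2 + 4.64*sin(k) + 4.24)*cos(k)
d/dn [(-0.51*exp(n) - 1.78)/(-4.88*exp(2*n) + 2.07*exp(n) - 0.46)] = (-2.4888*exp(2*n) - 17.3728*exp(n) + 3.9192)*exp(n)/(23.8144*exp(4*n) - 20.2032*exp(3*n) + 8.7745*exp(2*n) - 1.9044*exp(n) + 0.2116)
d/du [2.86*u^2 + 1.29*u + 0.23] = 5.72*u + 1.29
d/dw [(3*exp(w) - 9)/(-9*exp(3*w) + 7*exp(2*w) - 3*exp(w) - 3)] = 3*((exp(w) - 3)*(27*exp(2*w) - 14*exp(w) + 3) - 9*exp(3*w) + 7*exp(2*w) - 3*exp(w) - 3)*exp(w)/(9*exp(3*w) - 7*exp(2*w) + 3*exp(w) + 3)^2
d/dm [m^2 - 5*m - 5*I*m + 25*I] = 2*m - 5 - 5*I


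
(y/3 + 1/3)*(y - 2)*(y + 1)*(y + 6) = y^4/3 + 2*y^3 - y^2 - 20*y/3 - 4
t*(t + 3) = t^2 + 3*t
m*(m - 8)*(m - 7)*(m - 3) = m^4 - 18*m^3 + 101*m^2 - 168*m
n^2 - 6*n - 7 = (n - 7)*(n + 1)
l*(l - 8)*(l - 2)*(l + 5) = l^4 - 5*l^3 - 34*l^2 + 80*l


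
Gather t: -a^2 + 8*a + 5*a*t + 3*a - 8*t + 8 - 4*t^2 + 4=-a^2 + 11*a - 4*t^2 + t*(5*a - 8) + 12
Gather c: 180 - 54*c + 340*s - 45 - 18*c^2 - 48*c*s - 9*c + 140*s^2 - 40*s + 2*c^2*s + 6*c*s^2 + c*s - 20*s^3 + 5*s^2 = c^2*(2*s - 18) + c*(6*s^2 - 47*s - 63) - 20*s^3 + 145*s^2 + 300*s + 135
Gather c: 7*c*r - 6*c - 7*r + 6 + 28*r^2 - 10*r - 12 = c*(7*r - 6) + 28*r^2 - 17*r - 6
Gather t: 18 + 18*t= 18*t + 18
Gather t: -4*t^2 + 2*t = -4*t^2 + 2*t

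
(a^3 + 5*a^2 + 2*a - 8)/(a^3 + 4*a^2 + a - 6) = (a + 4)/(a + 3)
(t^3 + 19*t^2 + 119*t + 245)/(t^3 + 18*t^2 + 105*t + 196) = (t + 5)/(t + 4)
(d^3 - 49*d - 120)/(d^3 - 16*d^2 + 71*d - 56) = (d^2 + 8*d + 15)/(d^2 - 8*d + 7)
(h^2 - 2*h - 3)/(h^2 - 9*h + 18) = (h + 1)/(h - 6)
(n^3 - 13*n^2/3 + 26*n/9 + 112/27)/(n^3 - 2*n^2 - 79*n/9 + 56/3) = (n + 2/3)/(n + 3)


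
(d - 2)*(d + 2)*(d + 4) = d^3 + 4*d^2 - 4*d - 16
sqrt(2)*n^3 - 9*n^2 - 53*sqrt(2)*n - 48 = (n - 8*sqrt(2))*(n + 3*sqrt(2))*(sqrt(2)*n + 1)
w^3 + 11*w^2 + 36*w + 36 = (w + 2)*(w + 3)*(w + 6)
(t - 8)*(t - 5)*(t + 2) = t^3 - 11*t^2 + 14*t + 80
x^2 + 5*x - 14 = (x - 2)*(x + 7)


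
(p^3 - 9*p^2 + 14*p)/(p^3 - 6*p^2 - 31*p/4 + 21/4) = 4*p*(p - 2)/(4*p^2 + 4*p - 3)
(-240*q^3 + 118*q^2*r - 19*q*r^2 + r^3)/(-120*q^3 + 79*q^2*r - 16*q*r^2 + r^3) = (6*q - r)/(3*q - r)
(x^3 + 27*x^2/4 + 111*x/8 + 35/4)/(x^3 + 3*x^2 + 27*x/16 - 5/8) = 2*(2*x + 7)/(4*x - 1)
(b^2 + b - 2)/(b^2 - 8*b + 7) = (b + 2)/(b - 7)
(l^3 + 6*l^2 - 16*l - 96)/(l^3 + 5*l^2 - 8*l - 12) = (l^2 - 16)/(l^2 - l - 2)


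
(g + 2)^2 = g^2 + 4*g + 4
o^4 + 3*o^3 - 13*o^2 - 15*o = o*(o - 3)*(o + 1)*(o + 5)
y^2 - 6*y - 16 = (y - 8)*(y + 2)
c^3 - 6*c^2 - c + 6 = (c - 6)*(c - 1)*(c + 1)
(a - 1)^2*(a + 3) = a^3 + a^2 - 5*a + 3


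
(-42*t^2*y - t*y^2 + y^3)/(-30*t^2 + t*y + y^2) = y*(-7*t + y)/(-5*t + y)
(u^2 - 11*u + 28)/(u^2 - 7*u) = (u - 4)/u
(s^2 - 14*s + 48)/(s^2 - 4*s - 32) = (s - 6)/(s + 4)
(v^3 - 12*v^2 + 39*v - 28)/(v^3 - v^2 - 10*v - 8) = (v^2 - 8*v + 7)/(v^2 + 3*v + 2)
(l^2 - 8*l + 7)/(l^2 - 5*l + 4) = (l - 7)/(l - 4)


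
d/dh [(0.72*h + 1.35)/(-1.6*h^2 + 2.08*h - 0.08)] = (1.152*h^2 + 4.32*h - 2.8656)/(2.56*h^4 - 6.656*h^3 + 4.5824*h^2 - 0.3328*h + 0.0064)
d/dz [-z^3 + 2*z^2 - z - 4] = -3*z^2 + 4*z - 1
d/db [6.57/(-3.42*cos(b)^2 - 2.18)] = -0.716498724489796*sin(2*b)/(0.305357142857143*cos(2*b) + 0.694642857142857)^2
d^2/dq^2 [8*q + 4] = 0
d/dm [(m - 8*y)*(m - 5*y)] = 2*m - 13*y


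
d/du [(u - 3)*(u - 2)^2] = (u - 2)*(3*u - 8)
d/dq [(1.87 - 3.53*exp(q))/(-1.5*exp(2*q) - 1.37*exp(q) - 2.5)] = (-5.295*exp(2*q) + 5.61*exp(q) + 11.3869)*exp(q)/(2.25*exp(4*q) + 4.11*exp(3*q) + 9.3769*exp(2*q) + 6.85*exp(q) + 6.25)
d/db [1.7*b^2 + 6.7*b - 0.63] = 3.4*b + 6.7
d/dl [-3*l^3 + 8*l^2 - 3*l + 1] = -9*l^2 + 16*l - 3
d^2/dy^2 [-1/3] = 0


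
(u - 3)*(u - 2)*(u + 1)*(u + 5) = u^4 + u^3 - 19*u^2 + 11*u + 30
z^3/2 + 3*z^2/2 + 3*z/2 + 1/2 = (z/2 + 1/2)*(z + 1)^2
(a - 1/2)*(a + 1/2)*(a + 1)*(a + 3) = a^4 + 4*a^3 + 11*a^2/4 - a - 3/4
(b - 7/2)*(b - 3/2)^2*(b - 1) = b^4 - 15*b^3/2 + 77*b^2/4 - 165*b/8 + 63/8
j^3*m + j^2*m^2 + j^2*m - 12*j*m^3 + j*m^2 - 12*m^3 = (j - 3*m)*(j + 4*m)*(j*m + m)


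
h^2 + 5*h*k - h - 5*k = (h - 1)*(h + 5*k)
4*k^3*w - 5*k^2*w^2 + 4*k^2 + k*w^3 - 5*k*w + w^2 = (-4*k + w)*(-k + w)*(k*w + 1)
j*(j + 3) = j^2 + 3*j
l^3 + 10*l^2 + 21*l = l*(l + 3)*(l + 7)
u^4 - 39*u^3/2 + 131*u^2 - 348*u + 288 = (u - 8)*(u - 6)*(u - 4)*(u - 3/2)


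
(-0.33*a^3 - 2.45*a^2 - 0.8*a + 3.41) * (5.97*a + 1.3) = -1.9701*a^4 - 15.0555*a^3 - 7.961*a^2 + 19.3177*a + 4.433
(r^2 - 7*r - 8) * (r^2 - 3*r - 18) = r^4 - 10*r^3 - 5*r^2 + 150*r + 144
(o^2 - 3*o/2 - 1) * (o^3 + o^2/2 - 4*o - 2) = o^5 - o^4 - 23*o^3/4 + 7*o^2/2 + 7*o + 2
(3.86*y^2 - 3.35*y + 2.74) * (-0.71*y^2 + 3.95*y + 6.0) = -2.7406*y^4 + 17.6255*y^3 + 7.9821*y^2 - 9.277*y + 16.44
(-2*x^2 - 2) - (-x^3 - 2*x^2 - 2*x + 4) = x^3 + 2*x - 6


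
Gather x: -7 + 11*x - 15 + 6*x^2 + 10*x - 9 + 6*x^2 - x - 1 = 12*x^2 + 20*x - 32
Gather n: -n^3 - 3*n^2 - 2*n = -n^3 - 3*n^2 - 2*n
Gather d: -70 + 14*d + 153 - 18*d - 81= 2 - 4*d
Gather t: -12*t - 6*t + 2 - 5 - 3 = -18*t - 6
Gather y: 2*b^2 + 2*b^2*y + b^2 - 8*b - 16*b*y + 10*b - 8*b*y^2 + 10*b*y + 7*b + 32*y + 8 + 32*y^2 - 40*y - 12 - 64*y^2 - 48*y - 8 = 3*b^2 + 9*b + y^2*(-8*b - 32) + y*(2*b^2 - 6*b - 56) - 12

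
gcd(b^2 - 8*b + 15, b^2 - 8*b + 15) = b^2 - 8*b + 15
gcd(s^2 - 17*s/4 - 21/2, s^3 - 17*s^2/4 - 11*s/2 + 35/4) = s + 7/4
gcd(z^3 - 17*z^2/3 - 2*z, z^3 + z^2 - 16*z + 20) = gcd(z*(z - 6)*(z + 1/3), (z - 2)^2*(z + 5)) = 1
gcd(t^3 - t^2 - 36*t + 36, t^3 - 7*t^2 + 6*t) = t^2 - 7*t + 6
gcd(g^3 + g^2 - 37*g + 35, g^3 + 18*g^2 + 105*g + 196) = g + 7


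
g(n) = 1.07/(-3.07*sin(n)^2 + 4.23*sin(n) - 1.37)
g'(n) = 1.07*(6.14*sin(n)*cos(n) - 4.23*cos(n))/(-3.07*sin(n)^2 + 4.23*sin(n) - 1.37)^2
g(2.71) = -7.77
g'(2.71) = 85.12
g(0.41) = -6.23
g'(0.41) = -59.35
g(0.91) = 19.10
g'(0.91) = 129.23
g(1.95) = -11.91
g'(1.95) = -72.38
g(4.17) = -0.15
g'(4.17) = 0.10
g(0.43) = -7.63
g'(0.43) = -82.72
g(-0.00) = -0.78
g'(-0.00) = -2.41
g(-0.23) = -0.43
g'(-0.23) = -0.94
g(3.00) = -1.28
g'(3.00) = 5.12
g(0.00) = -0.78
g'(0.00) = -2.41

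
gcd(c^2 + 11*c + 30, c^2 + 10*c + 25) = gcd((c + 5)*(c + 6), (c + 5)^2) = c + 5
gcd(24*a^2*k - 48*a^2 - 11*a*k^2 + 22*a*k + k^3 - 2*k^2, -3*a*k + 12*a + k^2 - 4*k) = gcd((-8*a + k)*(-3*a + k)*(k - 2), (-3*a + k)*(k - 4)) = 3*a - k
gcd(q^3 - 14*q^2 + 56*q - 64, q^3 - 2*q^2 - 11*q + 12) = q - 4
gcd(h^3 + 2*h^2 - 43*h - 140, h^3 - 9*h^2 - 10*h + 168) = h^2 - 3*h - 28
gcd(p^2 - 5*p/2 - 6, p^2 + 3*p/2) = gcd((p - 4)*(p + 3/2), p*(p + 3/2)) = p + 3/2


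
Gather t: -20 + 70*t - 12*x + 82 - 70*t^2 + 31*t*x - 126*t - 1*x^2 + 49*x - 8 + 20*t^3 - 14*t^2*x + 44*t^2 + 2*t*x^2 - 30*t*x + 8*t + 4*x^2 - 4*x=20*t^3 + t^2*(-14*x - 26) + t*(2*x^2 + x - 48) + 3*x^2 + 33*x + 54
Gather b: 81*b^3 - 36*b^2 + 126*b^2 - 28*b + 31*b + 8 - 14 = 81*b^3 + 90*b^2 + 3*b - 6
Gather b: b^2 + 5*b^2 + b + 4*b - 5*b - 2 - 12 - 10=6*b^2 - 24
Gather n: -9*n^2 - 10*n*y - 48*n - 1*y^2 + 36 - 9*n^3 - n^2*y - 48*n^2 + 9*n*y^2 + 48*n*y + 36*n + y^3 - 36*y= -9*n^3 + n^2*(-y - 57) + n*(9*y^2 + 38*y - 12) + y^3 - y^2 - 36*y + 36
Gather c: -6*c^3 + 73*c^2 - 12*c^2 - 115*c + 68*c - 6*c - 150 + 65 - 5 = -6*c^3 + 61*c^2 - 53*c - 90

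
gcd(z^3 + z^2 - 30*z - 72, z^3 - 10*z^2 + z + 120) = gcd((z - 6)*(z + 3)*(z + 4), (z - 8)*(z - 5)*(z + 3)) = z + 3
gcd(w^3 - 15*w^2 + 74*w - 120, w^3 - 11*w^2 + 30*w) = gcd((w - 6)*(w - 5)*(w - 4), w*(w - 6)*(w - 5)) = w^2 - 11*w + 30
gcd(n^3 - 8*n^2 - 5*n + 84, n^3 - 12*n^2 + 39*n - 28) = n^2 - 11*n + 28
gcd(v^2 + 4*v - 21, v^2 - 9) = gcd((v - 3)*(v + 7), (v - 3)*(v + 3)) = v - 3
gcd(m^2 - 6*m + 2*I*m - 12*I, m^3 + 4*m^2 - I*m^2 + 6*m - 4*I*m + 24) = m + 2*I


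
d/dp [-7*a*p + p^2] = -7*a + 2*p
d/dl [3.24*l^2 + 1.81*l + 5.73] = 6.48*l + 1.81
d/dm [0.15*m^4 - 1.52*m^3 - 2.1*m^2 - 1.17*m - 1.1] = 0.6*m^3 - 4.56*m^2 - 4.2*m - 1.17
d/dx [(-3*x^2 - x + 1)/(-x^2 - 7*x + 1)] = 2*(10*x^2 - 2*x + 3)/(x^4 + 14*x^3 + 47*x^2 - 14*x + 1)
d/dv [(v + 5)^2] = 2*v + 10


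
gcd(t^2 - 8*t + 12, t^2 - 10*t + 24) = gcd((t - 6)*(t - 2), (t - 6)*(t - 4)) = t - 6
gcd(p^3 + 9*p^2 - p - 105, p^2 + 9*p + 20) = p + 5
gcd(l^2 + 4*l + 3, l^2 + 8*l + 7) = l + 1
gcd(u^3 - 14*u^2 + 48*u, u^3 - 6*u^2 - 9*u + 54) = u - 6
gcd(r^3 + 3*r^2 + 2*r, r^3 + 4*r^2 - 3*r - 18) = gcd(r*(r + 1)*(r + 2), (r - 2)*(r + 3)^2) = 1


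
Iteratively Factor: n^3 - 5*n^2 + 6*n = (n)*(n^2 - 5*n + 6) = n*(n - 3)*(n - 2)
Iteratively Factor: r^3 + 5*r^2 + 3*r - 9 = (r + 3)*(r^2 + 2*r - 3) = (r - 1)*(r + 3)*(r + 3)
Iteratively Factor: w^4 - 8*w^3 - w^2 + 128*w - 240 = (w - 3)*(w^3 - 5*w^2 - 16*w + 80) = (w - 4)*(w - 3)*(w^2 - w - 20) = (w - 5)*(w - 4)*(w - 3)*(w + 4)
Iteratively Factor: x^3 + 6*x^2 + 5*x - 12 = (x + 3)*(x^2 + 3*x - 4) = (x - 1)*(x + 3)*(x + 4)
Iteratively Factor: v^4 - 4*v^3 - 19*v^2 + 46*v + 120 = (v - 4)*(v^3 - 19*v - 30) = (v - 5)*(v - 4)*(v^2 + 5*v + 6) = (v - 5)*(v - 4)*(v + 2)*(v + 3)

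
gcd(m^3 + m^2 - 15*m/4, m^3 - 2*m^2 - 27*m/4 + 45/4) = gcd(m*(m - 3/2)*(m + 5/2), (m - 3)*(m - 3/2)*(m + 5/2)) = m^2 + m - 15/4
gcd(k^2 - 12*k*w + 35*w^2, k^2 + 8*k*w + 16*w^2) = 1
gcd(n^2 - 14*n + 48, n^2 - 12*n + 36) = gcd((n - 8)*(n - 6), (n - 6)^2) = n - 6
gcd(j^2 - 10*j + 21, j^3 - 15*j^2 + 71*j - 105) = j^2 - 10*j + 21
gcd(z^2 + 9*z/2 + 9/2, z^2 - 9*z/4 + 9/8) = 1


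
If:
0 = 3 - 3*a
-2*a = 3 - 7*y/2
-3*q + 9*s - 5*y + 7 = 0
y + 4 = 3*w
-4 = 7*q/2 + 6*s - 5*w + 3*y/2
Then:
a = 1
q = 118/231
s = 43/231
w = 38/21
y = 10/7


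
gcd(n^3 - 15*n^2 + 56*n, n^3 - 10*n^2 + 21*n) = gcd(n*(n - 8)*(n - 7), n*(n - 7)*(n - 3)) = n^2 - 7*n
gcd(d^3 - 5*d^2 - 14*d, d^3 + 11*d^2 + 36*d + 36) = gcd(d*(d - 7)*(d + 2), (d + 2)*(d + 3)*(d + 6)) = d + 2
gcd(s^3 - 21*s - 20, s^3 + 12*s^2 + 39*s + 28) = s^2 + 5*s + 4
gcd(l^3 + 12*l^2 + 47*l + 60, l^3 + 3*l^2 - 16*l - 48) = l^2 + 7*l + 12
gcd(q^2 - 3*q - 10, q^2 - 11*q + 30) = q - 5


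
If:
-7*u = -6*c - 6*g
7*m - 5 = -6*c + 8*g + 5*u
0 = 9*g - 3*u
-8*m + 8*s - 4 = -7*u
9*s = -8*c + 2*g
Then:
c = -170/29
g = -68/29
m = -57/29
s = 136/29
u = -204/29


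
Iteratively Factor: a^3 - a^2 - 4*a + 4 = (a - 1)*(a^2 - 4) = (a - 2)*(a - 1)*(a + 2)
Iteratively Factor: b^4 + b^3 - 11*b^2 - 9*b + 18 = (b + 2)*(b^3 - b^2 - 9*b + 9) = (b - 1)*(b + 2)*(b^2 - 9) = (b - 3)*(b - 1)*(b + 2)*(b + 3)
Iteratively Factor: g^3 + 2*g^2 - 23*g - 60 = (g + 3)*(g^2 - g - 20) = (g + 3)*(g + 4)*(g - 5)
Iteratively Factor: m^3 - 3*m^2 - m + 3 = (m - 3)*(m^2 - 1) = (m - 3)*(m + 1)*(m - 1)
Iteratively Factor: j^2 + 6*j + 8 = (j + 2)*(j + 4)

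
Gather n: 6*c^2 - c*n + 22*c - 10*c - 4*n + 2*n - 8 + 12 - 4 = 6*c^2 + 12*c + n*(-c - 2)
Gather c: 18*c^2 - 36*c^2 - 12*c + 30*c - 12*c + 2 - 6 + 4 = -18*c^2 + 6*c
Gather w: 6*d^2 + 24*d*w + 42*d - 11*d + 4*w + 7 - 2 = 6*d^2 + 31*d + w*(24*d + 4) + 5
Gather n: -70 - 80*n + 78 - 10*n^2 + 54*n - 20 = -10*n^2 - 26*n - 12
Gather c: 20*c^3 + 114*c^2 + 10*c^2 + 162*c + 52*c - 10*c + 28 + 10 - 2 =20*c^3 + 124*c^2 + 204*c + 36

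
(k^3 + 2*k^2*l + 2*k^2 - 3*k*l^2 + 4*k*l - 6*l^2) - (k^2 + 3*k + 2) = k^3 + 2*k^2*l + k^2 - 3*k*l^2 + 4*k*l - 3*k - 6*l^2 - 2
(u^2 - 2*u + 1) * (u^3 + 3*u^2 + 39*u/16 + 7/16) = u^5 + u^4 - 41*u^3/16 - 23*u^2/16 + 25*u/16 + 7/16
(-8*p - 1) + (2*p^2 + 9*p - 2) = 2*p^2 + p - 3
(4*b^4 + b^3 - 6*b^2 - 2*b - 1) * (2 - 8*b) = -32*b^5 + 50*b^3 + 4*b^2 + 4*b - 2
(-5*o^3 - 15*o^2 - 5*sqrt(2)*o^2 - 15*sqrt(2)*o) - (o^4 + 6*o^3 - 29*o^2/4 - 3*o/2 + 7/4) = -o^4 - 11*o^3 - 31*o^2/4 - 5*sqrt(2)*o^2 - 15*sqrt(2)*o + 3*o/2 - 7/4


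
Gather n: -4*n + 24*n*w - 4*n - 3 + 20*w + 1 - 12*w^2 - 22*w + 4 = n*(24*w - 8) - 12*w^2 - 2*w + 2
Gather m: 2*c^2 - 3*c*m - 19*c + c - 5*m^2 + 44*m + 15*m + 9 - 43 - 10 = 2*c^2 - 18*c - 5*m^2 + m*(59 - 3*c) - 44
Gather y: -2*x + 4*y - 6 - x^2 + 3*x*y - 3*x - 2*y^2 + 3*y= -x^2 - 5*x - 2*y^2 + y*(3*x + 7) - 6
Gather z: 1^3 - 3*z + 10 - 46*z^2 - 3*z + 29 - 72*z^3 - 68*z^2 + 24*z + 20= -72*z^3 - 114*z^2 + 18*z + 60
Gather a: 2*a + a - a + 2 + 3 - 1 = 2*a + 4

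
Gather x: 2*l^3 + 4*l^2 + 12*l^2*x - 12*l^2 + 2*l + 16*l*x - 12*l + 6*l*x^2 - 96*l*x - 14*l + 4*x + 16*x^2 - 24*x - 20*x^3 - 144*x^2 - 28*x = 2*l^3 - 8*l^2 - 24*l - 20*x^3 + x^2*(6*l - 128) + x*(12*l^2 - 80*l - 48)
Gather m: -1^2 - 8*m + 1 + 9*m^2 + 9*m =9*m^2 + m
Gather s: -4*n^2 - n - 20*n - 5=-4*n^2 - 21*n - 5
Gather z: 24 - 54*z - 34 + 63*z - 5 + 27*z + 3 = 36*z - 12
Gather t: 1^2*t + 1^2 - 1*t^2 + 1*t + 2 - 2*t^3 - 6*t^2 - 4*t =-2*t^3 - 7*t^2 - 2*t + 3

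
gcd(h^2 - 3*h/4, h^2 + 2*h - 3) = 1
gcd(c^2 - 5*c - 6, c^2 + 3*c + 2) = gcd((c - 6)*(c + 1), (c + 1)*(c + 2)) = c + 1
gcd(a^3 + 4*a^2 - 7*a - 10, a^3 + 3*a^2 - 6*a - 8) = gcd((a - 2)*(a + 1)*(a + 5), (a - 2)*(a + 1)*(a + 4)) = a^2 - a - 2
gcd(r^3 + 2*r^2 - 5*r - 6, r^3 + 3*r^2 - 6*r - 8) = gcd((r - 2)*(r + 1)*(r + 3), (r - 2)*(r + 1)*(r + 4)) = r^2 - r - 2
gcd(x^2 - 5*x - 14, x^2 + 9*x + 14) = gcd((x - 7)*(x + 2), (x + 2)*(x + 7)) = x + 2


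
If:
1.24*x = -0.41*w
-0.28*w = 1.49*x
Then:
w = 0.00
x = 0.00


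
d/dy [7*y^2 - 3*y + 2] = 14*y - 3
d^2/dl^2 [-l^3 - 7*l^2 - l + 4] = -6*l - 14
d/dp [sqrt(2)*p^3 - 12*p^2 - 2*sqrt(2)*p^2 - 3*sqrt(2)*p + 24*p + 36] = 3*sqrt(2)*p^2 - 24*p - 4*sqrt(2)*p - 3*sqrt(2) + 24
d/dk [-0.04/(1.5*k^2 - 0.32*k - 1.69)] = (0.12*k - 0.0128)/(-1.5*k^2 + 0.32*k + 1.69)^2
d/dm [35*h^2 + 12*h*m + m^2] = 12*h + 2*m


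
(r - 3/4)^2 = r^2 - 3*r/2 + 9/16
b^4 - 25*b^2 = b^2*(b - 5)*(b + 5)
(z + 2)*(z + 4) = z^2 + 6*z + 8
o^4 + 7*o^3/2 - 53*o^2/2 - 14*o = o*(o - 4)*(o + 1/2)*(o + 7)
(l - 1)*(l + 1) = l^2 - 1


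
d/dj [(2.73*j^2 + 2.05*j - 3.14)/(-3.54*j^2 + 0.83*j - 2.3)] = (9.5229*j^2 - 34.7892*j - 2.1088)/(12.5316*j^4 - 5.8764*j^3 + 16.9729*j^2 - 3.818*j + 5.29)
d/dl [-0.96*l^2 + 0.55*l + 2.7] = 0.55 - 1.92*l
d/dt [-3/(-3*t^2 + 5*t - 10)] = 3*(5 - 6*t)/(3*t^2 - 5*t + 10)^2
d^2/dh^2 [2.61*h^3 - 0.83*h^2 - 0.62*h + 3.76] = 15.66*h - 1.66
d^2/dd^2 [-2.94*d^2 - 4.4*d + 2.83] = -5.88000000000000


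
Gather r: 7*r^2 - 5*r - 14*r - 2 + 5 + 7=7*r^2 - 19*r + 10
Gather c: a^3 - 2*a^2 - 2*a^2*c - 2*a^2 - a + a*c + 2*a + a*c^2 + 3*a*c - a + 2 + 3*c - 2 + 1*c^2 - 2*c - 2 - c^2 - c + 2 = a^3 - 4*a^2 + a*c^2 + c*(-2*a^2 + 4*a)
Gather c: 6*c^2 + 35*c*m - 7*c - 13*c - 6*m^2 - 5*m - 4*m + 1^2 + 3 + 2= 6*c^2 + c*(35*m - 20) - 6*m^2 - 9*m + 6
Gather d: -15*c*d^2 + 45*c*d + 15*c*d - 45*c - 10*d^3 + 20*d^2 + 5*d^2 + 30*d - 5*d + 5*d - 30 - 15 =-45*c - 10*d^3 + d^2*(25 - 15*c) + d*(60*c + 30) - 45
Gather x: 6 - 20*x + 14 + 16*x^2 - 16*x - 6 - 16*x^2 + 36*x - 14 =0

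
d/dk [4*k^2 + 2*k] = 8*k + 2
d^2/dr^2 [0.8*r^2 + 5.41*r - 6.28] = 1.60000000000000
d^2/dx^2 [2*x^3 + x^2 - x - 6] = 12*x + 2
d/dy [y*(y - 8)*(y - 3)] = 3*y^2 - 22*y + 24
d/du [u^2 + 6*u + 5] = 2*u + 6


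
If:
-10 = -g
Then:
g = 10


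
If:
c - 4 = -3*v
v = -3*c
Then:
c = -1/2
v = 3/2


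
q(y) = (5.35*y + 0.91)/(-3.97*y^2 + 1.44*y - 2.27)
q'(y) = (5.35*y + 0.91)*(7.94*y - 1.44)/(-3.97*y^2 + 1.44*y - 2.27)^2 + 5.35/(-3.97*y^2 + 1.44*y - 2.27) = (21.2395*y^2 + 7.2254*y - 13.4549)/(15.7609*y^4 - 11.4336*y^3 + 20.0974*y^2 - 6.5376*y + 5.1529)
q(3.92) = -0.38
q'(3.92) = 0.10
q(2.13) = -0.71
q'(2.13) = 0.33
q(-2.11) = 0.45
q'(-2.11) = 0.12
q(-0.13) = -0.08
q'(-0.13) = -2.20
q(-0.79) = 0.56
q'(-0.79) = -0.17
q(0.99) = -1.31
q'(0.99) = 0.65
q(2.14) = -0.71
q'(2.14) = 0.33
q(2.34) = -0.65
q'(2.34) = 0.28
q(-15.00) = 0.09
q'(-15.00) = 0.01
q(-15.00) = 0.09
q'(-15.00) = 0.01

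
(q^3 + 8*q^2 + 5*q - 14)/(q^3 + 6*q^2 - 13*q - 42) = (q - 1)/(q - 3)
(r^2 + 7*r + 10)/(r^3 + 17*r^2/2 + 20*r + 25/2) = 2*(r + 2)/(2*r^2 + 7*r + 5)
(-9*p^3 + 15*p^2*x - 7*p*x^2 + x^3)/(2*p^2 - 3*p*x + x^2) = (9*p^2 - 6*p*x + x^2)/(-2*p + x)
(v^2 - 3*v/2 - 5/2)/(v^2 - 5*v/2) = (v + 1)/v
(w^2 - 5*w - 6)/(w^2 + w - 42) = (w + 1)/(w + 7)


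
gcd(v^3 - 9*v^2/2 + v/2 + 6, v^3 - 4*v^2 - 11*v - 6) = v + 1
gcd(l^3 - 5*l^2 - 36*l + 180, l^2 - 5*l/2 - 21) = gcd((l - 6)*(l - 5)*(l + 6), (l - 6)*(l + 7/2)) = l - 6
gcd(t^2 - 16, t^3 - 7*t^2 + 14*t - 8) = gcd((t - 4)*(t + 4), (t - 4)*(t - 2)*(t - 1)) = t - 4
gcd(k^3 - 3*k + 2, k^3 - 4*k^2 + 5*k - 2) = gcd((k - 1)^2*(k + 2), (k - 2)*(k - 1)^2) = k^2 - 2*k + 1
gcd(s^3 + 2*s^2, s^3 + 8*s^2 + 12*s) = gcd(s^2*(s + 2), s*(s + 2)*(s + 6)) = s^2 + 2*s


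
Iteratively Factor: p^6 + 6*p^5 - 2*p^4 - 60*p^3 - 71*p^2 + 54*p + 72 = (p + 1)*(p^5 + 5*p^4 - 7*p^3 - 53*p^2 - 18*p + 72) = (p - 3)*(p + 1)*(p^4 + 8*p^3 + 17*p^2 - 2*p - 24) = (p - 3)*(p - 1)*(p + 1)*(p^3 + 9*p^2 + 26*p + 24) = (p - 3)*(p - 1)*(p + 1)*(p + 4)*(p^2 + 5*p + 6) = (p - 3)*(p - 1)*(p + 1)*(p + 2)*(p + 4)*(p + 3)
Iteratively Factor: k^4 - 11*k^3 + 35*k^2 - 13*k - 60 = (k - 5)*(k^3 - 6*k^2 + 5*k + 12) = (k - 5)*(k + 1)*(k^2 - 7*k + 12) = (k - 5)*(k - 3)*(k + 1)*(k - 4)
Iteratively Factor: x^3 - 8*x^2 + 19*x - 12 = (x - 3)*(x^2 - 5*x + 4) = (x - 3)*(x - 1)*(x - 4)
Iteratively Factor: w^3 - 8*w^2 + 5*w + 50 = (w + 2)*(w^2 - 10*w + 25) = (w - 5)*(w + 2)*(w - 5)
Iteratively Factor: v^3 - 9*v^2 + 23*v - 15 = (v - 1)*(v^2 - 8*v + 15) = (v - 3)*(v - 1)*(v - 5)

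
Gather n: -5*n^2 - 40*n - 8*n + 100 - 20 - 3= -5*n^2 - 48*n + 77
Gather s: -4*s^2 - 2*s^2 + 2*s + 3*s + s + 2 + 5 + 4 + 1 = -6*s^2 + 6*s + 12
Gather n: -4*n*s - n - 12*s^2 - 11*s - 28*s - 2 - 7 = n*(-4*s - 1) - 12*s^2 - 39*s - 9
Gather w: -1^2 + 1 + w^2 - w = w^2 - w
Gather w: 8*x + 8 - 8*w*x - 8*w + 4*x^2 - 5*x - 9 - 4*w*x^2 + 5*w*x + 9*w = w*(-4*x^2 - 3*x + 1) + 4*x^2 + 3*x - 1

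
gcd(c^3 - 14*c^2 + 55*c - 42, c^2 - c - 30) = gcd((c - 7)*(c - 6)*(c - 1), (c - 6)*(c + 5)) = c - 6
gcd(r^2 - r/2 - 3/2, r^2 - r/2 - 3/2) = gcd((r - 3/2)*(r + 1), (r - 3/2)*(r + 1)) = r^2 - r/2 - 3/2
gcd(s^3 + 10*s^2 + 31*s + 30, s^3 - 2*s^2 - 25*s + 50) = s + 5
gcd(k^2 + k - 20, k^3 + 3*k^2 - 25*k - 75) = k + 5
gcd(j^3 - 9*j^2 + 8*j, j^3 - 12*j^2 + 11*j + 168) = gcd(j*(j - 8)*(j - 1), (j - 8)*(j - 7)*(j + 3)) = j - 8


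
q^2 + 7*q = q*(q + 7)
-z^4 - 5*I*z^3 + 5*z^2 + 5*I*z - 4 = (z - 1)*(z + 4*I)*(-I*z + 1)*(-I*z - I)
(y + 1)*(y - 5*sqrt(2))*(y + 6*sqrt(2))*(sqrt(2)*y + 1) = sqrt(2)*y^4 + sqrt(2)*y^3 + 3*y^3 - 59*sqrt(2)*y^2 + 3*y^2 - 59*sqrt(2)*y - 60*y - 60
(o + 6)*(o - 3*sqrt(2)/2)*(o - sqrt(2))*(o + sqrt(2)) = o^4 - 3*sqrt(2)*o^3/2 + 6*o^3 - 9*sqrt(2)*o^2 - 2*o^2 - 12*o + 3*sqrt(2)*o + 18*sqrt(2)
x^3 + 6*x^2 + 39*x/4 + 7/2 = (x + 1/2)*(x + 2)*(x + 7/2)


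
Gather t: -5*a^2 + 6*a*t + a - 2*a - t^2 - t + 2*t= -5*a^2 - a - t^2 + t*(6*a + 1)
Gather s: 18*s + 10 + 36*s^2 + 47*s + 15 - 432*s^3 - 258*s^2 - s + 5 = -432*s^3 - 222*s^2 + 64*s + 30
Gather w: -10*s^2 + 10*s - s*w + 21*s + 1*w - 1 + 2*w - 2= -10*s^2 + 31*s + w*(3 - s) - 3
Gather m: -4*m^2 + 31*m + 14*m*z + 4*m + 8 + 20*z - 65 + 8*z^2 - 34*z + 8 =-4*m^2 + m*(14*z + 35) + 8*z^2 - 14*z - 49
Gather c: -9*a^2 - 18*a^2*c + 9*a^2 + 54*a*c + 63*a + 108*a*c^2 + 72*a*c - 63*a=108*a*c^2 + c*(-18*a^2 + 126*a)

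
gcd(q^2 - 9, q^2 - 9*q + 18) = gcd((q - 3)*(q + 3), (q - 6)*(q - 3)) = q - 3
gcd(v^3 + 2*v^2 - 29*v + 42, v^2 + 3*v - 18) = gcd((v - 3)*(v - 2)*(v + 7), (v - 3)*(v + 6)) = v - 3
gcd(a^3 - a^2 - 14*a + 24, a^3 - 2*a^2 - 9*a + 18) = a^2 - 5*a + 6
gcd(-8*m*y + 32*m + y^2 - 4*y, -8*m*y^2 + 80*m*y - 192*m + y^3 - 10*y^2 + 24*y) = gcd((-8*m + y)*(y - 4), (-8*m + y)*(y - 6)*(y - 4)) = -8*m*y + 32*m + y^2 - 4*y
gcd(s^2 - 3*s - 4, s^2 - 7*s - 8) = s + 1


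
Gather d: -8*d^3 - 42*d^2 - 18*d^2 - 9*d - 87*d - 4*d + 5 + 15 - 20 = -8*d^3 - 60*d^2 - 100*d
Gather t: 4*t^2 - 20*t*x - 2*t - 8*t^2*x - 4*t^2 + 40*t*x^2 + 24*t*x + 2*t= -8*t^2*x + t*(40*x^2 + 4*x)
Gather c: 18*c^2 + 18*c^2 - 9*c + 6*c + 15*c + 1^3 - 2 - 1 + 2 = 36*c^2 + 12*c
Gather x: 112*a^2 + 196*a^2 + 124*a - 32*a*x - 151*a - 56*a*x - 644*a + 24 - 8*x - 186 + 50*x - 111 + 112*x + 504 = 308*a^2 - 671*a + x*(154 - 88*a) + 231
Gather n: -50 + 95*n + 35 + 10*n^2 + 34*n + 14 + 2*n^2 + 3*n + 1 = 12*n^2 + 132*n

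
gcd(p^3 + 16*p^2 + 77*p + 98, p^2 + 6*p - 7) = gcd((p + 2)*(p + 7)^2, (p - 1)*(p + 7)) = p + 7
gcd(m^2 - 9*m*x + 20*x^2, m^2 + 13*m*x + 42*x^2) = 1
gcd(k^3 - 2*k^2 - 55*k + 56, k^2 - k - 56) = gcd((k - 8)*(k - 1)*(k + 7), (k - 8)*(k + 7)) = k^2 - k - 56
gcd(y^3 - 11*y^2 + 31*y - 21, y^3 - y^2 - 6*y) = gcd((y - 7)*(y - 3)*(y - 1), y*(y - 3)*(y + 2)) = y - 3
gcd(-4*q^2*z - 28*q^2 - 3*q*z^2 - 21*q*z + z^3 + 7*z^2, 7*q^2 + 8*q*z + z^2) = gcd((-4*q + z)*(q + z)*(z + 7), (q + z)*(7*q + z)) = q + z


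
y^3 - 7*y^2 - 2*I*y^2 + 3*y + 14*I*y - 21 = (y - 7)*(y - 3*I)*(y + I)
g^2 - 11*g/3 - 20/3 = (g - 5)*(g + 4/3)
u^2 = u^2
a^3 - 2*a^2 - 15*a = a*(a - 5)*(a + 3)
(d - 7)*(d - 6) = d^2 - 13*d + 42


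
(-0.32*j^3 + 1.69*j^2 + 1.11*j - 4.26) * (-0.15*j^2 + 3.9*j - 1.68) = 0.048*j^5 - 1.5015*j^4 + 6.9621*j^3 + 2.1288*j^2 - 18.4788*j + 7.1568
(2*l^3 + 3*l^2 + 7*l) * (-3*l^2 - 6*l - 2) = -6*l^5 - 21*l^4 - 43*l^3 - 48*l^2 - 14*l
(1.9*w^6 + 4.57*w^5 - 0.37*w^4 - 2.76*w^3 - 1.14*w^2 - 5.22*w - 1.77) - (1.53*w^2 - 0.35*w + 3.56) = 1.9*w^6 + 4.57*w^5 - 0.37*w^4 - 2.76*w^3 - 2.67*w^2 - 4.87*w - 5.33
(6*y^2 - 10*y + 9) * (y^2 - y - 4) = 6*y^4 - 16*y^3 - 5*y^2 + 31*y - 36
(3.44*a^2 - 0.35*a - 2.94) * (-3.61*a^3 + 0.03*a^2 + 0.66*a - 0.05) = -12.4184*a^5 + 1.3667*a^4 + 12.8733*a^3 - 0.4912*a^2 - 1.9229*a + 0.147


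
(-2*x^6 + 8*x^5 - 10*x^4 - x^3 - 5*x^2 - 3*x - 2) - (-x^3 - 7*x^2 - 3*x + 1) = -2*x^6 + 8*x^5 - 10*x^4 + 2*x^2 - 3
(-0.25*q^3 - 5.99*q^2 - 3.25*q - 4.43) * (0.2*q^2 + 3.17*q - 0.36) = -0.05*q^5 - 1.9905*q^4 - 19.5483*q^3 - 9.0321*q^2 - 12.8731*q + 1.5948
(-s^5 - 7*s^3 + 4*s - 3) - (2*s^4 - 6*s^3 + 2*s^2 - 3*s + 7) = -s^5 - 2*s^4 - s^3 - 2*s^2 + 7*s - 10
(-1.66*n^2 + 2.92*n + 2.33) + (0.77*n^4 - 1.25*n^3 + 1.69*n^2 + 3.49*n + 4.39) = 0.77*n^4 - 1.25*n^3 + 0.03*n^2 + 6.41*n + 6.72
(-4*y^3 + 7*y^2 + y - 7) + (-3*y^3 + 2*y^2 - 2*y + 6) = -7*y^3 + 9*y^2 - y - 1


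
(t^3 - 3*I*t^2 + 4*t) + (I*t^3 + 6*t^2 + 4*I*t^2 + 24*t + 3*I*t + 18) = t^3 + I*t^3 + 6*t^2 + I*t^2 + 28*t + 3*I*t + 18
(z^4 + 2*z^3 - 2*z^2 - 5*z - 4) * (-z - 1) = -z^5 - 3*z^4 + 7*z^2 + 9*z + 4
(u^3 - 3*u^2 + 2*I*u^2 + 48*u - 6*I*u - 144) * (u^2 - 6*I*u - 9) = u^5 - 3*u^4 - 4*I*u^4 + 51*u^3 + 12*I*u^3 - 153*u^2 - 306*I*u^2 - 432*u + 918*I*u + 1296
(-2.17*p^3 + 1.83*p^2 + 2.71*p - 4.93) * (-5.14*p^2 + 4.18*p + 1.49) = 11.1538*p^5 - 18.4768*p^4 - 9.5133*p^3 + 39.3947*p^2 - 16.5695*p - 7.3457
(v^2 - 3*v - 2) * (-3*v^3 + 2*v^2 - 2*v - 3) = -3*v^5 + 11*v^4 - 2*v^3 - v^2 + 13*v + 6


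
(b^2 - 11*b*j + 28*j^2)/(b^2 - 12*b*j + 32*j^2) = (b - 7*j)/(b - 8*j)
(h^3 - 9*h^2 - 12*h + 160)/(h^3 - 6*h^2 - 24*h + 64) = (h - 5)/(h - 2)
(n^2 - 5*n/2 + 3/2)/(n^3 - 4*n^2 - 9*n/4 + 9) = 2*(n - 1)/(2*n^2 - 5*n - 12)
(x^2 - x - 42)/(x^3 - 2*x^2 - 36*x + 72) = (x - 7)/(x^2 - 8*x + 12)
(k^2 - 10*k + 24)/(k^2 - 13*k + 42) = (k - 4)/(k - 7)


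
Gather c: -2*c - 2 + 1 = -2*c - 1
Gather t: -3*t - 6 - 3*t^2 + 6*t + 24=-3*t^2 + 3*t + 18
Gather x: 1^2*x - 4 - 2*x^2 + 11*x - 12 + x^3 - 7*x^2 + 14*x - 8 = x^3 - 9*x^2 + 26*x - 24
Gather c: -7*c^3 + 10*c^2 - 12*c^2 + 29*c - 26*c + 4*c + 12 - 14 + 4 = -7*c^3 - 2*c^2 + 7*c + 2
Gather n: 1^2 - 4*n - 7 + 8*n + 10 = 4*n + 4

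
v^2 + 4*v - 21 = (v - 3)*(v + 7)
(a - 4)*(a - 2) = a^2 - 6*a + 8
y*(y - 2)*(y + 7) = y^3 + 5*y^2 - 14*y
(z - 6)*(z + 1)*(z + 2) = z^3 - 3*z^2 - 16*z - 12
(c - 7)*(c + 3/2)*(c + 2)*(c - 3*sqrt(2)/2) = c^4 - 7*c^3/2 - 3*sqrt(2)*c^3/2 - 43*c^2/2 + 21*sqrt(2)*c^2/4 - 21*c + 129*sqrt(2)*c/4 + 63*sqrt(2)/2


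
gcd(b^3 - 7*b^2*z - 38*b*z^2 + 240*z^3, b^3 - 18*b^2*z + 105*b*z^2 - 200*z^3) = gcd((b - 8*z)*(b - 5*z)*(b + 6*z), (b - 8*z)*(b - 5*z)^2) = b^2 - 13*b*z + 40*z^2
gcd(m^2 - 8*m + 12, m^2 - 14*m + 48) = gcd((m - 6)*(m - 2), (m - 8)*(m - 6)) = m - 6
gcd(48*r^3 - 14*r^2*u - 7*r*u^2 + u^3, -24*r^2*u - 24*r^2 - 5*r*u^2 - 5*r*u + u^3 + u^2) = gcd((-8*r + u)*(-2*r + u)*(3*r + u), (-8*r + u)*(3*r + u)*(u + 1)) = 24*r^2 + 5*r*u - u^2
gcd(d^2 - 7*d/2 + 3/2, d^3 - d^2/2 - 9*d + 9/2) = d^2 - 7*d/2 + 3/2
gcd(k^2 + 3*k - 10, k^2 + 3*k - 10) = k^2 + 3*k - 10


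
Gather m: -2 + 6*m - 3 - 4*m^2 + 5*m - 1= -4*m^2 + 11*m - 6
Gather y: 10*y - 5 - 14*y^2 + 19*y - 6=-14*y^2 + 29*y - 11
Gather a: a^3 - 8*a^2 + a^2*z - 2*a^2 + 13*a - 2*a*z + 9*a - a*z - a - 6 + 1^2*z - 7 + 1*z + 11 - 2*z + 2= a^3 + a^2*(z - 10) + a*(21 - 3*z)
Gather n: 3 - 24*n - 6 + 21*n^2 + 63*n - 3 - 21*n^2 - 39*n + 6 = 0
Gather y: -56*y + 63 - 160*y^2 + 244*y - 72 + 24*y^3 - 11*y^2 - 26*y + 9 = 24*y^3 - 171*y^2 + 162*y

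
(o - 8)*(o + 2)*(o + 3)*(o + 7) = o^4 + 4*o^3 - 55*o^2 - 286*o - 336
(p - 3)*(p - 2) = p^2 - 5*p + 6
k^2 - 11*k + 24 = (k - 8)*(k - 3)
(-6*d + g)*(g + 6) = -6*d*g - 36*d + g^2 + 6*g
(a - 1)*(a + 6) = a^2 + 5*a - 6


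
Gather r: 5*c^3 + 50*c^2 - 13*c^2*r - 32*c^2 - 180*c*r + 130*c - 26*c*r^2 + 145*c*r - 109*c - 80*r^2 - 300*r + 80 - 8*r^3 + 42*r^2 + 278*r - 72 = 5*c^3 + 18*c^2 + 21*c - 8*r^3 + r^2*(-26*c - 38) + r*(-13*c^2 - 35*c - 22) + 8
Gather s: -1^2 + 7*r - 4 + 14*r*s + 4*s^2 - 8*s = 7*r + 4*s^2 + s*(14*r - 8) - 5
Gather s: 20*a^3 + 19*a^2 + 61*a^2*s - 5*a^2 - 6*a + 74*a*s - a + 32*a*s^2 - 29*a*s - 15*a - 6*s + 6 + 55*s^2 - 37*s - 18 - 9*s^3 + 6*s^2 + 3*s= 20*a^3 + 14*a^2 - 22*a - 9*s^3 + s^2*(32*a + 61) + s*(61*a^2 + 45*a - 40) - 12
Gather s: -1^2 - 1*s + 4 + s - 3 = 0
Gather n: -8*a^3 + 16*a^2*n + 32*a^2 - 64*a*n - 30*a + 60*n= -8*a^3 + 32*a^2 - 30*a + n*(16*a^2 - 64*a + 60)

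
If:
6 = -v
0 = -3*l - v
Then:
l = 2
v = -6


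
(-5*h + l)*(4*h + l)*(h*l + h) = -20*h^3*l - 20*h^3 - h^2*l^2 - h^2*l + h*l^3 + h*l^2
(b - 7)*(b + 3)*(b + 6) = b^3 + 2*b^2 - 45*b - 126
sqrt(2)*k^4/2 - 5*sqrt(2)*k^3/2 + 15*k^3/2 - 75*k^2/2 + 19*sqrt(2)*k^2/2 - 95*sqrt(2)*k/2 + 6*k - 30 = (k - 5)*(k + sqrt(2)/2)*(k + 6*sqrt(2))*(sqrt(2)*k/2 + 1)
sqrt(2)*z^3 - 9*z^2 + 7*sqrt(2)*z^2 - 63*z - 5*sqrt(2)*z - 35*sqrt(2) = (z + 7)*(z - 5*sqrt(2))*(sqrt(2)*z + 1)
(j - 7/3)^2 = j^2 - 14*j/3 + 49/9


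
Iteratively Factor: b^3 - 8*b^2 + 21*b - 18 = (b - 3)*(b^2 - 5*b + 6) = (b - 3)*(b - 2)*(b - 3)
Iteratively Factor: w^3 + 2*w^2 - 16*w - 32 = (w + 2)*(w^2 - 16) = (w - 4)*(w + 2)*(w + 4)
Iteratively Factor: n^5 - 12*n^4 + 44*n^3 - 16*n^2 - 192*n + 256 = (n + 2)*(n^4 - 14*n^3 + 72*n^2 - 160*n + 128) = (n - 4)*(n + 2)*(n^3 - 10*n^2 + 32*n - 32) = (n - 4)^2*(n + 2)*(n^2 - 6*n + 8) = (n - 4)^2*(n - 2)*(n + 2)*(n - 4)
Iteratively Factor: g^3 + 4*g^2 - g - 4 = (g + 1)*(g^2 + 3*g - 4) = (g - 1)*(g + 1)*(g + 4)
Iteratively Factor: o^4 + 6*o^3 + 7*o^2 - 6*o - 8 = (o - 1)*(o^3 + 7*o^2 + 14*o + 8) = (o - 1)*(o + 4)*(o^2 + 3*o + 2) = (o - 1)*(o + 1)*(o + 4)*(o + 2)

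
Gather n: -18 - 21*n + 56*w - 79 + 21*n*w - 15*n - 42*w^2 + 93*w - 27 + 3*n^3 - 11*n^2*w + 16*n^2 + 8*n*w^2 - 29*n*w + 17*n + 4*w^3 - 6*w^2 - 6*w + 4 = 3*n^3 + n^2*(16 - 11*w) + n*(8*w^2 - 8*w - 19) + 4*w^3 - 48*w^2 + 143*w - 120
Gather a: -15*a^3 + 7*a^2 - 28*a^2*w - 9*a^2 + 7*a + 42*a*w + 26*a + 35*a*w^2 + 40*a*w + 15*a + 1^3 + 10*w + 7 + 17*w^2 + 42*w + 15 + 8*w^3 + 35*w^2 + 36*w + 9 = -15*a^3 + a^2*(-28*w - 2) + a*(35*w^2 + 82*w + 48) + 8*w^3 + 52*w^2 + 88*w + 32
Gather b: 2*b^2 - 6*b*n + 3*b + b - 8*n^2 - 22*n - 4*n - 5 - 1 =2*b^2 + b*(4 - 6*n) - 8*n^2 - 26*n - 6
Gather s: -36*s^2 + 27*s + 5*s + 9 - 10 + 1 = -36*s^2 + 32*s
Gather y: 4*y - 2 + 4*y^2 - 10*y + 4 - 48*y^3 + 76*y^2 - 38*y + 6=-48*y^3 + 80*y^2 - 44*y + 8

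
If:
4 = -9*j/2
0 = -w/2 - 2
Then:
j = -8/9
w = -4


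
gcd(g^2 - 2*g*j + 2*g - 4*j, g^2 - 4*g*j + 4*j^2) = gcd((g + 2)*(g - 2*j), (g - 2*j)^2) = g - 2*j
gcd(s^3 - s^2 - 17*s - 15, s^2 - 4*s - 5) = s^2 - 4*s - 5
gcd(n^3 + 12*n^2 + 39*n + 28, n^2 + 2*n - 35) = n + 7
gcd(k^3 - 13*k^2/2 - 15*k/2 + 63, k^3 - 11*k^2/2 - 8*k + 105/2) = k^2 - k/2 - 21/2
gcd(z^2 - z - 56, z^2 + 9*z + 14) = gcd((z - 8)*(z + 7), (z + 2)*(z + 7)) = z + 7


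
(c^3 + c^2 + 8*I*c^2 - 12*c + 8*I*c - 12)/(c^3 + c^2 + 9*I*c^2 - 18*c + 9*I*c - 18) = (c + 2*I)/(c + 3*I)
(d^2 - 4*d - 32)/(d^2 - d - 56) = (d + 4)/(d + 7)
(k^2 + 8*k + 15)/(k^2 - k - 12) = (k + 5)/(k - 4)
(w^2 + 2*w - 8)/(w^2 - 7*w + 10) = (w + 4)/(w - 5)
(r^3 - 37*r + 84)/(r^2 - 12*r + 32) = (r^2 + 4*r - 21)/(r - 8)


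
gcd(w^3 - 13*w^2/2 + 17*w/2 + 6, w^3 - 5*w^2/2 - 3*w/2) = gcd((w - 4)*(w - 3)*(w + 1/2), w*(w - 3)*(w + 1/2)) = w^2 - 5*w/2 - 3/2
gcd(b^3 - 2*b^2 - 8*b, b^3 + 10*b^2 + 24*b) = b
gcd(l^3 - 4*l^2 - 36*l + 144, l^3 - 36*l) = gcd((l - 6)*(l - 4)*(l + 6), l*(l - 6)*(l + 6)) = l^2 - 36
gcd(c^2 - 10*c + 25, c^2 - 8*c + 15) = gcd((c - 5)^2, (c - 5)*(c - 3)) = c - 5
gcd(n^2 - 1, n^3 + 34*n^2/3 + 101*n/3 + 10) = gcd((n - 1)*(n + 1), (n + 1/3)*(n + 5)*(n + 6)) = 1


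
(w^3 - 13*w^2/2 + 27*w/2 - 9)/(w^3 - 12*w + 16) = (2*w^2 - 9*w + 9)/(2*(w^2 + 2*w - 8))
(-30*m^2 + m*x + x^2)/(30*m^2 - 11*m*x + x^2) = (6*m + x)/(-6*m + x)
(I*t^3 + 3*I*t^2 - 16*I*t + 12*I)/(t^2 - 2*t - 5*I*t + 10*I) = I*(t^2 + 5*t - 6)/(t - 5*I)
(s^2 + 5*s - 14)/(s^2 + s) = (s^2 + 5*s - 14)/(s*(s + 1))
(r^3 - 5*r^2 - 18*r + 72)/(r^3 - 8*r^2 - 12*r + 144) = (r - 3)/(r - 6)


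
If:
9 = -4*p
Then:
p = -9/4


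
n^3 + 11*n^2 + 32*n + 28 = (n + 2)^2*(n + 7)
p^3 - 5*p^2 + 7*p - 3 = (p - 3)*(p - 1)^2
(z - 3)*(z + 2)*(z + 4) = z^3 + 3*z^2 - 10*z - 24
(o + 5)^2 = o^2 + 10*o + 25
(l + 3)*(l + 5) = l^2 + 8*l + 15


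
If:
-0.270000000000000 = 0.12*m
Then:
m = -2.25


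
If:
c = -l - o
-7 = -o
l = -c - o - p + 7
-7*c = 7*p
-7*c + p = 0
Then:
No Solution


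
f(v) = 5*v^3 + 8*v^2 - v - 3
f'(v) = 15*v^2 + 16*v - 1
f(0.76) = 3.06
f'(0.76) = 19.82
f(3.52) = 310.67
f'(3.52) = 241.18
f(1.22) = 16.77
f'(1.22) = 40.85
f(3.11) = 221.67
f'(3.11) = 193.84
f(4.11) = 475.16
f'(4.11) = 318.14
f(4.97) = 803.45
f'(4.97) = 449.03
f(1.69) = 42.29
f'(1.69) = 68.88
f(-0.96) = 0.91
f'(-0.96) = -2.54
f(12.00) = 9777.00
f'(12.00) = 2351.00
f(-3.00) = -63.00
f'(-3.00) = 86.00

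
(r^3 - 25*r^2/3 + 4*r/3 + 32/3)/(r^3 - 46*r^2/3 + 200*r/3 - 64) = (r + 1)/(r - 6)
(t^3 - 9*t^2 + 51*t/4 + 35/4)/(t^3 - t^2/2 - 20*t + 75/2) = (2*t^2 - 13*t - 7)/(2*(t^2 + 2*t - 15))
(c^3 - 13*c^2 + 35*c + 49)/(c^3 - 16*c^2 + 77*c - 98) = (c + 1)/(c - 2)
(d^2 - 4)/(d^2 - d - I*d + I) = (d^2 - 4)/(d^2 - d - I*d + I)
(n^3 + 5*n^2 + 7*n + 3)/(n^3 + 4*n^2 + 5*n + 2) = (n + 3)/(n + 2)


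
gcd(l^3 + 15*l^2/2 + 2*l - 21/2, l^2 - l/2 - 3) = l + 3/2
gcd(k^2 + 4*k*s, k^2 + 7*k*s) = k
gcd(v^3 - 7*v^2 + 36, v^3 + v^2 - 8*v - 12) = v^2 - v - 6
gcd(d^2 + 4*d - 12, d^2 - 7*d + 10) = d - 2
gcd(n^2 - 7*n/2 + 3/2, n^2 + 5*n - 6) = 1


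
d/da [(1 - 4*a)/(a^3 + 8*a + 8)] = (-4*a^3 - 32*a + (4*a - 1)*(3*a^2 + 8) - 32)/(a^3 + 8*a + 8)^2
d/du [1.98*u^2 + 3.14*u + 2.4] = 3.96*u + 3.14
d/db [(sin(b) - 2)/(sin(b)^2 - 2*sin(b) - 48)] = (4*sin(b) + cos(b)^2 - 53)*cos(b)/((sin(b) - 8)^2*(sin(b) + 6)^2)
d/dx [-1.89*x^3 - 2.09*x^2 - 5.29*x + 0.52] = -5.67*x^2 - 4.18*x - 5.29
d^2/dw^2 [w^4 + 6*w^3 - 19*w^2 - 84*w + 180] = 12*w^2 + 36*w - 38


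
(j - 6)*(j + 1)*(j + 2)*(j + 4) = j^4 + j^3 - 28*j^2 - 76*j - 48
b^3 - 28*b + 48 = (b - 4)*(b - 2)*(b + 6)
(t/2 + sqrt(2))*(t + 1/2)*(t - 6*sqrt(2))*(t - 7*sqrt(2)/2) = t^4/2 - 15*sqrt(2)*t^3/4 + t^3/4 - 15*sqrt(2)*t^2/8 + 2*t^2 + t + 42*sqrt(2)*t + 21*sqrt(2)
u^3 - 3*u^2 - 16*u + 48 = (u - 4)*(u - 3)*(u + 4)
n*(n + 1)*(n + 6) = n^3 + 7*n^2 + 6*n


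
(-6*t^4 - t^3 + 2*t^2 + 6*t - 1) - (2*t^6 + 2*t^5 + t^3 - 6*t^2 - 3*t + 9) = -2*t^6 - 2*t^5 - 6*t^4 - 2*t^3 + 8*t^2 + 9*t - 10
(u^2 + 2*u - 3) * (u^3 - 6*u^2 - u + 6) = u^5 - 4*u^4 - 16*u^3 + 22*u^2 + 15*u - 18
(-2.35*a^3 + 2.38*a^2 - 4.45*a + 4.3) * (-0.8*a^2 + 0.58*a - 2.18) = 1.88*a^5 - 3.267*a^4 + 10.0634*a^3 - 11.2094*a^2 + 12.195*a - 9.374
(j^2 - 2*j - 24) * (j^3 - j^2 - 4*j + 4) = j^5 - 3*j^4 - 26*j^3 + 36*j^2 + 88*j - 96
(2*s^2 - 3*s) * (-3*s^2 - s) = -6*s^4 + 7*s^3 + 3*s^2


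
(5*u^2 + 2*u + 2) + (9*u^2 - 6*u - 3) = 14*u^2 - 4*u - 1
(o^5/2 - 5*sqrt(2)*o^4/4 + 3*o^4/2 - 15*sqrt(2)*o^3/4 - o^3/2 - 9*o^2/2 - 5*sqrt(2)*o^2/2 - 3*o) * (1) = o^5/2 - 5*sqrt(2)*o^4/4 + 3*o^4/2 - 15*sqrt(2)*o^3/4 - o^3/2 - 9*o^2/2 - 5*sqrt(2)*o^2/2 - 3*o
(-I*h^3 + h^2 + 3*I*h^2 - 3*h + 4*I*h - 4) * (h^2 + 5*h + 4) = -I*h^5 + h^4 - 2*I*h^4 + 2*h^3 + 15*I*h^3 - 15*h^2 + 32*I*h^2 - 32*h + 16*I*h - 16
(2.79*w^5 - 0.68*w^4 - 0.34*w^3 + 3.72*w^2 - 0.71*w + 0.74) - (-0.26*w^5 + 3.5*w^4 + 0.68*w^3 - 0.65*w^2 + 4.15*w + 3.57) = 3.05*w^5 - 4.18*w^4 - 1.02*w^3 + 4.37*w^2 - 4.86*w - 2.83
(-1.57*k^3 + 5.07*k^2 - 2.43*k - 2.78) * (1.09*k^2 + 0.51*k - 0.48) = -1.7113*k^5 + 4.7256*k^4 + 0.6906*k^3 - 6.7031*k^2 - 0.2514*k + 1.3344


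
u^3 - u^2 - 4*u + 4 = (u - 2)*(u - 1)*(u + 2)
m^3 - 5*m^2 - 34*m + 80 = (m - 8)*(m - 2)*(m + 5)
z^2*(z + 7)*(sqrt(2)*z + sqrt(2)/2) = sqrt(2)*z^4 + 15*sqrt(2)*z^3/2 + 7*sqrt(2)*z^2/2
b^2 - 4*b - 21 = (b - 7)*(b + 3)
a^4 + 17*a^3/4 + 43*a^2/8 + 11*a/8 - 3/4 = (a - 1/4)*(a + 1)*(a + 3/2)*(a + 2)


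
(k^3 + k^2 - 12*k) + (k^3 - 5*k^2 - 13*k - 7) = 2*k^3 - 4*k^2 - 25*k - 7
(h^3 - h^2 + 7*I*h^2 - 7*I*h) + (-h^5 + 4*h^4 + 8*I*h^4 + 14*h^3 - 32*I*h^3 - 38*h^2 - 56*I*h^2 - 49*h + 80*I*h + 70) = -h^5 + 4*h^4 + 8*I*h^4 + 15*h^3 - 32*I*h^3 - 39*h^2 - 49*I*h^2 - 49*h + 73*I*h + 70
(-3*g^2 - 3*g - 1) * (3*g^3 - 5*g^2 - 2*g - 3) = -9*g^5 + 6*g^4 + 18*g^3 + 20*g^2 + 11*g + 3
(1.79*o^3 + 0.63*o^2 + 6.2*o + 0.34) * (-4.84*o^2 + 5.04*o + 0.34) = -8.6636*o^5 + 5.9724*o^4 - 26.2242*o^3 + 29.8166*o^2 + 3.8216*o + 0.1156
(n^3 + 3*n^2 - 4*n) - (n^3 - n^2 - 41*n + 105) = 4*n^2 + 37*n - 105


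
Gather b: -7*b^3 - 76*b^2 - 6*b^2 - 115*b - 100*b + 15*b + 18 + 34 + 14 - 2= -7*b^3 - 82*b^2 - 200*b + 64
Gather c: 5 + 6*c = 6*c + 5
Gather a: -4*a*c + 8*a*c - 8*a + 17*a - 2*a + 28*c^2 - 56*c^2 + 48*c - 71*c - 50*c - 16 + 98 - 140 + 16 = a*(4*c + 7) - 28*c^2 - 73*c - 42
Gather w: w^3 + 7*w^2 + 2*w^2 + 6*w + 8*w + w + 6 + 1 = w^3 + 9*w^2 + 15*w + 7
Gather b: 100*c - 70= 100*c - 70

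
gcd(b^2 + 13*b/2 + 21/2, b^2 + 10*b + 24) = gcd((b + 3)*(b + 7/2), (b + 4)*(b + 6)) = 1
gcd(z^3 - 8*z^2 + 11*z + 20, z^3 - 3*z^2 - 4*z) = z^2 - 3*z - 4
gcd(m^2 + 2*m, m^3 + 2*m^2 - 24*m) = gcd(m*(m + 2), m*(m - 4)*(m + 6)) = m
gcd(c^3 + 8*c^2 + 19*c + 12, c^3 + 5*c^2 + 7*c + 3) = c^2 + 4*c + 3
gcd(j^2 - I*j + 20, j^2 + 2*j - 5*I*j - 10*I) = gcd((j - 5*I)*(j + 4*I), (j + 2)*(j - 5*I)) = j - 5*I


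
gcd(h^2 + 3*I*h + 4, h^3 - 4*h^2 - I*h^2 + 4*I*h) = h - I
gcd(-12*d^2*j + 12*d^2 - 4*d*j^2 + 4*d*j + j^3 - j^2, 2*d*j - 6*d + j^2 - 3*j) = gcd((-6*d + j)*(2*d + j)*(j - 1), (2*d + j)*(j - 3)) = 2*d + j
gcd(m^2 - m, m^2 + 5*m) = m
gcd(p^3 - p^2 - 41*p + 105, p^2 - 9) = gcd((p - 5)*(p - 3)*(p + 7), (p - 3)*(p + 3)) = p - 3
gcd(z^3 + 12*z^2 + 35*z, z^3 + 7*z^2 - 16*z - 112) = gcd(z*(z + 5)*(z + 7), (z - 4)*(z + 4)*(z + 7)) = z + 7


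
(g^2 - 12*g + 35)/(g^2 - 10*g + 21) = (g - 5)/(g - 3)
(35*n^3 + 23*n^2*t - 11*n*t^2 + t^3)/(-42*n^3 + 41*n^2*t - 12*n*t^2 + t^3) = (-5*n^2 - 4*n*t + t^2)/(6*n^2 - 5*n*t + t^2)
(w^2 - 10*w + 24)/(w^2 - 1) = (w^2 - 10*w + 24)/(w^2 - 1)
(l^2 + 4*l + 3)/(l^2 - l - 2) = (l + 3)/(l - 2)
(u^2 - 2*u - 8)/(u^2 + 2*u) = (u - 4)/u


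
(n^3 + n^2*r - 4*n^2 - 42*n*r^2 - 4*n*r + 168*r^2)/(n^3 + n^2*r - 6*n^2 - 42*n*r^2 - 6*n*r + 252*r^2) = (n - 4)/(n - 6)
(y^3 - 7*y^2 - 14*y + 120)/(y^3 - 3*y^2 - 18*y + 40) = (y - 6)/(y - 2)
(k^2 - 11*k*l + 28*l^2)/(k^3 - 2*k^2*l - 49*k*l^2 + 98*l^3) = (k - 4*l)/(k^2 + 5*k*l - 14*l^2)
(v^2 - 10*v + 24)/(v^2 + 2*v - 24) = (v - 6)/(v + 6)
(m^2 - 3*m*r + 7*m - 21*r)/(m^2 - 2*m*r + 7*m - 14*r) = (-m + 3*r)/(-m + 2*r)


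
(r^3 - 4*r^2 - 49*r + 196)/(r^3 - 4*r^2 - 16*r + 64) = (r^2 - 49)/(r^2 - 16)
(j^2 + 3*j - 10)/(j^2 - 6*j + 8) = (j + 5)/(j - 4)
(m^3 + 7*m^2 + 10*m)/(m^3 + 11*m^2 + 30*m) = (m + 2)/(m + 6)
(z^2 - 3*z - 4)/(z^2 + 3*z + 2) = (z - 4)/(z + 2)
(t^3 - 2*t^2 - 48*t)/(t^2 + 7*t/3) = 3*(t^2 - 2*t - 48)/(3*t + 7)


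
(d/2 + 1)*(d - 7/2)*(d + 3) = d^3/2 + 3*d^2/4 - 23*d/4 - 21/2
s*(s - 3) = s^2 - 3*s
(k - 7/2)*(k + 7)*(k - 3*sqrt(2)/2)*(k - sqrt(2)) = k^4 - 5*sqrt(2)*k^3/2 + 7*k^3/2 - 43*k^2/2 - 35*sqrt(2)*k^2/4 + 21*k/2 + 245*sqrt(2)*k/4 - 147/2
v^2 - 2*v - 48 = (v - 8)*(v + 6)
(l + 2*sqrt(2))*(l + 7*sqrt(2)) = l^2 + 9*sqrt(2)*l + 28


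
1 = 1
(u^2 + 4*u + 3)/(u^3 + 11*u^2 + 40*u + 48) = (u + 1)/(u^2 + 8*u + 16)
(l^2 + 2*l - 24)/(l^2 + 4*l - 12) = (l - 4)/(l - 2)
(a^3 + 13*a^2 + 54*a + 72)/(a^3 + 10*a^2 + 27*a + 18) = (a + 4)/(a + 1)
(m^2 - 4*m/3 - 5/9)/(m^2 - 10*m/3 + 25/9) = (3*m + 1)/(3*m - 5)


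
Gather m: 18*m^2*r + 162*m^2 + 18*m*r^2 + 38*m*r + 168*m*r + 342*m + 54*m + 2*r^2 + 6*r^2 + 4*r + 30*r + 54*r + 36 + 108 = m^2*(18*r + 162) + m*(18*r^2 + 206*r + 396) + 8*r^2 + 88*r + 144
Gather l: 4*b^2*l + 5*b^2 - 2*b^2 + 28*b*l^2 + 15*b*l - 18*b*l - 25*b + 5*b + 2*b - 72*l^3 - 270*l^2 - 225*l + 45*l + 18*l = 3*b^2 - 18*b - 72*l^3 + l^2*(28*b - 270) + l*(4*b^2 - 3*b - 162)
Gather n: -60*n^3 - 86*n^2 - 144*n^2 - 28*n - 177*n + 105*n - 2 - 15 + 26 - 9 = -60*n^3 - 230*n^2 - 100*n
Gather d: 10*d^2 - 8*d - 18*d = 10*d^2 - 26*d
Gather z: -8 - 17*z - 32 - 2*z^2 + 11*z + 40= -2*z^2 - 6*z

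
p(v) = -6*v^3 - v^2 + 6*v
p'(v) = -18*v^2 - 2*v + 6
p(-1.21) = 1.91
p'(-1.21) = -17.93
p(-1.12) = 0.46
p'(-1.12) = -14.34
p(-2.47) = 69.49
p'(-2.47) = -98.88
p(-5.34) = 853.08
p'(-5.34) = -496.60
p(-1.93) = 27.83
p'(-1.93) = -57.19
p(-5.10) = 739.30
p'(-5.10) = -451.98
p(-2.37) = 60.04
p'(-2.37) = -90.36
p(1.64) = -19.32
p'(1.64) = -45.69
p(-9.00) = 4239.00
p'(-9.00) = -1434.00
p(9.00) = -4401.00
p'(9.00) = -1470.00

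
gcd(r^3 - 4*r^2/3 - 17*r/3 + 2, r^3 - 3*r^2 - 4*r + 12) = r^2 - r - 6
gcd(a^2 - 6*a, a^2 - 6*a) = a^2 - 6*a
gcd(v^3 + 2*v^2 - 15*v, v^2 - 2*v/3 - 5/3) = 1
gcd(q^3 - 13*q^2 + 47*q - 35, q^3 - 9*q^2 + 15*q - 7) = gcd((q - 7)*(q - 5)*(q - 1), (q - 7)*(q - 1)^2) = q^2 - 8*q + 7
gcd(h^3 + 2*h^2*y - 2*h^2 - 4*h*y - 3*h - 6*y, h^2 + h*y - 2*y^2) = h + 2*y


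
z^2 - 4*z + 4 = (z - 2)^2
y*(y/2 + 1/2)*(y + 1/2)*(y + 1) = y^4/2 + 5*y^3/4 + y^2 + y/4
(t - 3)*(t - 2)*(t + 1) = t^3 - 4*t^2 + t + 6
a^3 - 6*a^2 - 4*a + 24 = (a - 6)*(a - 2)*(a + 2)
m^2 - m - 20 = (m - 5)*(m + 4)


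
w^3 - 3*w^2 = w^2*(w - 3)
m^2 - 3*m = m*(m - 3)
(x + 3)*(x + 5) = x^2 + 8*x + 15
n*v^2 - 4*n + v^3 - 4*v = (n + v)*(v - 2)*(v + 2)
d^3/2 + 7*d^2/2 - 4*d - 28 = (d/2 + sqrt(2))*(d + 7)*(d - 2*sqrt(2))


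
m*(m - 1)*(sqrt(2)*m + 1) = sqrt(2)*m^3 - sqrt(2)*m^2 + m^2 - m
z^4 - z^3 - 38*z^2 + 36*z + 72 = (z - 6)*(z - 2)*(z + 1)*(z + 6)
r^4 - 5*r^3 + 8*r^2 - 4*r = r*(r - 2)^2*(r - 1)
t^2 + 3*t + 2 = (t + 1)*(t + 2)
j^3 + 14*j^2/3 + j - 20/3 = (j - 1)*(j + 5/3)*(j + 4)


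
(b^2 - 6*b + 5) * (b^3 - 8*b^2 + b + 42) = b^5 - 14*b^4 + 54*b^3 - 4*b^2 - 247*b + 210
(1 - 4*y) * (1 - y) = 4*y^2 - 5*y + 1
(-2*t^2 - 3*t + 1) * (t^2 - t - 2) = -2*t^4 - t^3 + 8*t^2 + 5*t - 2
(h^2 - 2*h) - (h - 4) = h^2 - 3*h + 4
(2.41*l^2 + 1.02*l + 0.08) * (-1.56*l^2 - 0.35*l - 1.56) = -3.7596*l^4 - 2.4347*l^3 - 4.2414*l^2 - 1.6192*l - 0.1248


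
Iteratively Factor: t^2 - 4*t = (t)*(t - 4)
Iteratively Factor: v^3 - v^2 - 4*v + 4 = (v + 2)*(v^2 - 3*v + 2) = (v - 1)*(v + 2)*(v - 2)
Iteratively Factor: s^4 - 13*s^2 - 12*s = (s)*(s^3 - 13*s - 12) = s*(s + 1)*(s^2 - s - 12) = s*(s + 1)*(s + 3)*(s - 4)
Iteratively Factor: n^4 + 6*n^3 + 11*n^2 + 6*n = (n + 1)*(n^3 + 5*n^2 + 6*n) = (n + 1)*(n + 2)*(n^2 + 3*n) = n*(n + 1)*(n + 2)*(n + 3)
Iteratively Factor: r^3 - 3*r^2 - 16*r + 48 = (r - 4)*(r^2 + r - 12) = (r - 4)*(r + 4)*(r - 3)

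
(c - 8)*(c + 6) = c^2 - 2*c - 48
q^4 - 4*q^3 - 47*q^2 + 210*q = q*(q - 6)*(q - 5)*(q + 7)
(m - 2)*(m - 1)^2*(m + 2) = m^4 - 2*m^3 - 3*m^2 + 8*m - 4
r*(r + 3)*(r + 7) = r^3 + 10*r^2 + 21*r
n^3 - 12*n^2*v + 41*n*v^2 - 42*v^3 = (n - 7*v)*(n - 3*v)*(n - 2*v)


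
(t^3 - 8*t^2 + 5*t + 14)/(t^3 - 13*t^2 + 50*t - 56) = (t + 1)/(t - 4)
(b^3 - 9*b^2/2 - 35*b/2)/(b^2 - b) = (2*b^2 - 9*b - 35)/(2*(b - 1))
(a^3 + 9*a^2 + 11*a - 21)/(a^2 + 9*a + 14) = (a^2 + 2*a - 3)/(a + 2)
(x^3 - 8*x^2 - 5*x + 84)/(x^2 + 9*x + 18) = (x^2 - 11*x + 28)/(x + 6)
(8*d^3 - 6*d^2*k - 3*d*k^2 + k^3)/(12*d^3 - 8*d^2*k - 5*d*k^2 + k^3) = (4*d - k)/(6*d - k)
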